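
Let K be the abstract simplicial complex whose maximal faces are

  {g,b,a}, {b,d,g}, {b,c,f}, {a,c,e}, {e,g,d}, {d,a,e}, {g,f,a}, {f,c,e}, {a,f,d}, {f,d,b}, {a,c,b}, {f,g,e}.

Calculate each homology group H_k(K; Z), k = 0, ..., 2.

H_0 = Z,  H_1 = Z_2,  H_2 = 0.

We work with the vertex ordering a < b < c < d < e < f < g. The simplices of K, each written with vertices in increasing order, are:

  0-simplices (7): a, b, c, d, e, f, g
  1-simplices (18): ab, ac, ad, ae, af, ag, bc, bd, bf, bg, ce, cf, de, df, dg, ef, eg, fg
  2-simplices (12): abc, abg, ace, ade, adf, afg, bcf, bdf, bdg, cef, deg, efg

so the chain groups are C_0 ≅ Z^7, C_1 ≅ Z^18, C_2 ≅ Z^12.

Boundary ∂_1: C_1 → C_0 is given by ∂[p,q] = [q] − [p].
This gives a 7×18 integer matrix of rank 6; reducing to Smith normal form yields diagonal entries (1,1,1,1,1,1).

Boundary ∂_2: C_2 → C_1 acts by ∂[p,q,r] = [q,r] − [p,r] + [p,q]. For instance
  ∂efg = fg − eg + ef,
  ∂adf = df − af + ad.
This gives a 18×12 integer matrix of rank 12; reducing to Smith normal form yields diagonal entries (1,1,1,1,1,1,1,1,1,1,1,2).

From H_k ≅ ker(∂_k) / im(∂_{k+1}) we obtain:

  H_0: rank C_0 − rank ∂_1 = 7 − 6 = 1, and the invariant factors of ∂_1 are all 1, so H_0 ≅ Z.
  H_1: rank ker ∂_1 − rank ∂_2 = (18 − 6) − 12 = 0, and ∂_2 has invariant factor 2 > 1, so H_1 ≅ Z_2.
  H_2: rank ker ∂_2 − rank ∂_3 = (12 − 12) − 0 = 0, and there is no ∂_3, so H_2 ≅ 0.

(K is a triangulation of the real projective plane RP^2.)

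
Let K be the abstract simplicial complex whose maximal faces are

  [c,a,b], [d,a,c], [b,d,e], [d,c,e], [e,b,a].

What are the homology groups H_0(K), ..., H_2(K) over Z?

Order the vertices as a < b < c < d < e. Listing each simplex with vertices in this order, K has dimension 2 with simplices:

  0-simplices (5): a, b, c, d, e
  1-simplices (10): ab, ac, ad, ae, bc, bd, be, cd, ce, de
  2-simplices (5): abc, abe, acd, bde, cde

Hence C_0 ≅ Z^5, C_1 ≅ Z^10, C_2 ≅ Z^5.

∂_1: C_1 → C_0 is given by ∂[p,q] = [q] − [p].
As a 5×10 matrix over Z this has rank 4, with invariant factors (1,1,1,1).

The boundary map ∂_2: C_2 → C_1 acts by ∂[p,q,r] = [q,r] − [p,r] + [p,q]. For instance
  ∂abc = bc − ac + ab,
  ∂acd = cd − ad + ac.
This gives a 10×5 integer matrix of rank 5; reducing to Smith normal form yields diagonal entries (1,1,1,1,1).

Now H_k = ker ∂_k / im ∂_{k+1}, so:

  H_0: rank C_0 − rank ∂_1 = 5 − 4 = 1, and the invariant factors of ∂_1 are all 1, so H_0 = Z.
  H_1: rank ker ∂_1 − rank ∂_2 = (10 − 4) − 5 = 1, and the invariant factors of ∂_2 are all 1, so H_1 = Z.
  H_2: rank ker ∂_2 − rank ∂_3 = (5 − 5) − 0 = 0, and there is no ∂_3, so H_2 = 0.

H_0 = Z,  H_1 = Z,  H_2 = 0.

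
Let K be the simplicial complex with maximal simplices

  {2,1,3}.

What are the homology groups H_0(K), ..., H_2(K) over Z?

Order the vertices as 1 < 2 < 3. Listing each simplex with vertices in this order, K has dimension 2 with simplices:

  0-simplices (3): [1], [2], [3]
  1-simplices (3): [1,2], [1,3], [2,3]
  2-simplices (1): [1,2,3]

giving chain groups C_0 ≅ Z^3, C_1 ≅ Z^3, C_2 ≅ Z^1.

∂_1: C_1 → C_0 maps an edge to its endpoints' difference, ∂[p,q] = q − p. For instance
  ∂[2,3] = [3] − [2].
The 3×3 boundary matrix has rank 2 and Smith normal form diag(1,1).

∂_2: C_2 → C_1 sends each 2-simplex [p,q,r] to [q,r] − [p,r] + [p,q]. For instance
  ∂[1,2,3] = [2,3] − [1,3] + [1,2].
The 3×1 boundary matrix has rank 1 and Smith normal form diag(1).

Now H_k = ker ∂_k / im ∂_{k+1}, so:

  H_0: rank C_0 − rank ∂_1 = 3 − 2 = 1, and the invariant factors of ∂_1 are all 1, so H_0 ≅ Z.
  H_1: rank ker ∂_1 − rank ∂_2 = (3 − 2) − 1 = 0, and the invariant factors of ∂_2 are all 1, so H_1 ≅ 0.
  H_2: rank ker ∂_2 − rank ∂_3 = (1 − 1) − 0 = 0, and there is no ∂_3, so H_2 ≅ 0.

As a check, the Euler characteristic is 3 − 3 + 1 = 1, which agrees with 1 − 0 + 0 = 1.
(K is a triangulation of the 2-simplex.)

H_0 ≅ Z,  H_1 = 0,  H_2 = 0.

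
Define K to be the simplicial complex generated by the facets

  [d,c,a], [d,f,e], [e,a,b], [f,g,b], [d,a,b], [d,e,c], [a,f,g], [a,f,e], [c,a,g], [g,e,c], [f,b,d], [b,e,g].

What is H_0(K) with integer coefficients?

Take the total order a < b < c < d < e < f < g on the vertex set. Then K (dimension 2) consists of the simplices:

  0-simplices (7): a, b, c, d, e, f, g
  1-simplices (18): ab, ac, ad, ae, af, ag, bd, be, bf, bg, cd, ce, cg, de, df, ef, eg, fg
  2-simplices (12): abd, abe, acd, acg, aef, afg, bdf, beg, bfg, cde, ceg, def

Hence C_0 ≅ Z^7, C_1 ≅ Z^18, C_2 ≅ Z^12.

∂_1: C_1 → C_0 sends each edge [p,q] (with p < q) to q − p. For instance
  ∂ab = b − a.
The 7×18 boundary matrix has rank 6 and Smith normal form diag(1,1,1,1,1,1).

Boundary ∂_2: C_2 → C_1 acts by ∂[p,q,r] = [q,r] − [p,r] + [p,q]. For instance
  ∂acg = cg − ag + ac,
  ∂cde = de − ce + cd.
As a 18×12 matrix over Z this has rank 12, with invariant factors (1,1,1,1,1,1,1,1,1,1,1,2).

Now H_k = ker ∂_k / im ∂_{k+1}, so:

  H_0: rank C_0 − rank ∂_1 = 7 − 6 = 1, and the invariant factors of ∂_1 are all 1, so H_0 ≅ Z.

H_0 = Z.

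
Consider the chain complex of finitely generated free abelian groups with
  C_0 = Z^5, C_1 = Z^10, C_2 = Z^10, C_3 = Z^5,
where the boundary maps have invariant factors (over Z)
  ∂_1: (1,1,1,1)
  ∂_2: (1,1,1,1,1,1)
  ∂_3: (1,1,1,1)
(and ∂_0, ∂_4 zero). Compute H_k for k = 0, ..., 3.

H_0 ≅ Z,  H_1 = 0,  H_2 = 0,  H_3 ≅ Z.

H_0: b_0 = 5 − 0 − 4 = 1; torsion from ∂_1 factors > 1: none. So H_0 ≅ Z.
H_1: b_1 = 10 − 4 − 6 = 0; torsion from ∂_2 factors > 1: none. So H_1 ≅ 0.
H_2: b_2 = 10 − 6 − 4 = 0; torsion from ∂_3 factors > 1: none. So H_2 ≅ 0.
H_3: b_3 = 5 − 4 − 0 = 1; torsion from ∂_4 factors > 1: none. So H_3 ≅ Z.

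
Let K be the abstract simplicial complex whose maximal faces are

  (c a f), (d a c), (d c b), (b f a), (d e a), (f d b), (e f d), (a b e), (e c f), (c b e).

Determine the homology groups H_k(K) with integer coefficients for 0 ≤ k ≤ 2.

H_0 = Z,  H_1 = Z/2,  H_2 = 0.

Order the vertices as a < b < c < d < e < f. Listing each simplex with vertices in this order, K has dimension 2 with simplices:

  0-simplices (6): a, b, c, d, e, f
  1-simplices (15): ab, ac, ad, ae, af, bc, bd, be, bf, cd, ce, cf, de, df, ef
  2-simplices (10): abe, abf, acd, acf, ade, bcd, bce, bdf, cef, def

so the chain groups are C_0 ≅ Z^6, C_1 ≅ Z^15, C_2 ≅ Z^10.

∂_1: C_1 → C_0 is given by ∂[p,q] = [q] − [p]. For instance
  ∂bf = f − b.
As a 6×15 matrix over Z this has rank 5, with invariant factors (1,1,1,1,1).

∂_2: C_2 → C_1 sends each 2-simplex [p,q,r] to [q,r] − [p,r] + [p,q]. For instance
  ∂cef = ef − cf + ce,
  ∂abf = bf − af + ab.
The 15×10 boundary matrix has rank 10 and Smith normal form diag(1,1,1,1,1,1,1,1,1,2).

Computing H_k = (kernel of ∂_k) / (image of ∂_{k+1}):

  H_0: rank C_0 − rank ∂_1 = 6 − 5 = 1, and the invariant factors of ∂_1 are all 1, so H_0 ≅ Z.
  H_1: rank ker ∂_1 − rank ∂_2 = (15 − 5) − 10 = 0, and ∂_2 has invariant factor 2 > 1, so H_1 ≅ Z/2.
  H_2: rank ker ∂_2 − rank ∂_3 = (10 − 10) − 0 = 0, and there is no ∂_3, so H_2 ≅ 0.

As a check, the Euler characteristic is 6 − 15 + 10 = 1, which agrees with 1 − 0 + 0 = 1.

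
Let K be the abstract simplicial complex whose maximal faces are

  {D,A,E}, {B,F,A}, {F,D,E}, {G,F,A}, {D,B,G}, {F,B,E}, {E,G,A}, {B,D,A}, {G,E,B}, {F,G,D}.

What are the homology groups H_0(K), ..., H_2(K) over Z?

Fix the vertex order A < B < D < E < F < G and write every simplex with vertices in increasing order. Then dim K = 2 and the simplices of K are:

  0-simplices (6): A, B, D, E, F, G
  1-simplices (15): AB, AD, AE, AF, AG, BD, BE, BF, BG, DE, DF, DG, EF, EG, FG
  2-simplices (10): ABD, ABF, ADE, AEG, AFG, BDG, BEF, BEG, DEF, DFG

giving chain groups C_0 ≅ Z^6, C_1 ≅ Z^15, C_2 ≅ Z^10.

∂_1: C_1 → C_0 sends each edge [p,q] (with p < q) to q − p. For instance
  ∂BE = E − B.
The 6×15 boundary matrix has rank 5 and Smith normal form diag(1,1,1,1,1).

Boundary ∂_2: C_2 → C_1 acts by ∂[p,q,r] = [q,r] − [p,r] + [p,q]. For instance
  ∂AEG = EG − AG + AE,
  ∂BEF = EF − BF + BE.
The resulting 15×10 matrix has rank 10, and its Smith normal form has invariant factors (1,1,1,1,1,1,1,1,1,2).

Now H_k = ker ∂_k / im ∂_{k+1}, so:

  H_0: rank C_0 − rank ∂_1 = 6 − 5 = 1, and the invariant factors of ∂_1 are all 1, so H_0 = Z.
  H_1: rank ker ∂_1 − rank ∂_2 = (15 − 5) − 10 = 0, and ∂_2 has invariant factor 2 > 1, so H_1 = Z/2.
  H_2: rank ker ∂_2 − rank ∂_3 = (10 − 10) − 0 = 0, and there is no ∂_3, so H_2 = 0.

(K is a triangulation of the real projective plane RP^2.)

H_0 = Z,  H_1 = Z/2,  H_2 = 0.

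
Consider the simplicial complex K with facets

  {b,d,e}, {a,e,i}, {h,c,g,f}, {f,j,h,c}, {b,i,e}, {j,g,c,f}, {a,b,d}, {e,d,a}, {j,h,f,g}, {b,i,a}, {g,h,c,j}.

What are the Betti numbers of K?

Fix the vertex order a < b < c < d < e < f < g < h < i < j and write every simplex with vertices in increasing order. Then dim K = 3 and the simplices of K are:

  0-simplices (10): a, b, c, d, e, f, g, h, i, j
  1-simplices (19): ab, ad, ae, ai, bd, be, bi, cf, cg, ch, cj, de, ei, fg, fh, fj, gh, gj, hj
  2-simplices (16): abd, abi, ade, aei, bde, bei, cfg, cfh, cfj, cgh, cgj, chj, fgh, fgj, fhj, ghj
  3-simplices (5): cfgh, cfgj, cfhj, cghj, fghj

Hence C_0 ≅ Z^10, C_1 ≅ Z^19, C_2 ≅ Z^16, C_3 ≅ Z^5.

Boundary ∂_1: C_1 → C_0 is given by ∂[p,q] = [q] − [p]. For instance
  ∂bd = d − b.
The resulting 10×19 matrix has rank 8, and its Smith normal form has invariant factors (1,1,1,1,1,1,1,1).

∂_2: C_2 → C_1 sends each 2-simplex [p,q,r] to [q,r] − [p,r] + [p,q]. For instance
  ∂cgj = gj − cj + cg,
  ∂abi = bi − ai + ab.
This gives a 19×16 integer matrix of rank 11; reducing to Smith normal form yields diagonal entries (1,1,1,1,1,1,1,1,1,1,1).

∂_3: C_3 → C_2 sends each 3-simplex σ to the alternating sum Σ_i (−1)^i (σ with its i-th vertex removed). For instance
  ∂cghj = ghj − chj + cgj − cgh,
  ∂fghj = ghj − fhj + fgj − fgh.
The 16×5 boundary matrix has rank 4 and Smith normal form diag(1,1,1,1).

Reading off H_k = ker ∂_k / im ∂_{k+1}:

  H_0: rank C_0 − rank ∂_1 = 10 − 8 = 2, and the invariant factors of ∂_1 are all 1, so H_0 ≅ Z^2.
  H_1: rank ker ∂_1 − rank ∂_2 = (19 − 8) − 11 = 0, and the invariant factors of ∂_2 are all 1, so H_1 ≅ 0.
  H_2: rank ker ∂_2 − rank ∂_3 = (16 − 11) − 4 = 1, and the invariant factors of ∂_3 are all 1, so H_2 ≅ Z.
  H_3: rank ker ∂_3 − rank ∂_4 = (5 − 4) − 0 = 1, and there is no ∂_4, so H_3 ≅ Z.

(K is a triangulation of the disjoint union of the 3-sphere S^3 and the 2-sphere S^2.)

Hence the Betti numbers are b_0 = 2, b_1 = 0, b_2 = 1, b_3 = 1.

b_0 = 2, b_1 = 0, b_2 = 1, b_3 = 1.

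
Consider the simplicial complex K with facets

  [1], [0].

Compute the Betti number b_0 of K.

Take the total order 0 < 1 on the vertex set. Then K (dimension 0) consists of the simplices:

  0-simplices (2): [0], [1]

so the chain groups are C_0 ≅ Z^2.

Now H_k = ker ∂_k / im ∂_{k+1}, so:

  H_0: rank C_0 − rank ∂_1 = 2 − 0 = 2, and there is no ∂_1, so H_0 ≅ Z^2.

Hence the Betti numbers are b_0 = 2.

b_0 = 2.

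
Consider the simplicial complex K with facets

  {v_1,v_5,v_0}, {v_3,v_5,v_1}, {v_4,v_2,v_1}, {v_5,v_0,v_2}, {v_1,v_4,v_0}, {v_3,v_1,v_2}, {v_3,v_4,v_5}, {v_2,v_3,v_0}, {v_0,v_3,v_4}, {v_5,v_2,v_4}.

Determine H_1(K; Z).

Fix the vertex order v_0 < v_1 < v_2 < v_3 < v_4 < v_5 and write every simplex with vertices in increasing order. Then dim K = 2 and the simplices of K are:

  0-simplices (6): [v_0], [v_1], [v_2], [v_3], [v_4], [v_5]
  1-simplices (15): (15 of them)
  2-simplices (10): [v_0,v_1,v_4], [v_0,v_1,v_5], [v_0,v_2,v_3], [v_0,v_2,v_5], [v_0,v_3,v_4], [v_1,v_2,v_3], [v_1,v_2,v_4], [v_1,v_3,v_5], [v_2,v_4,v_5], [v_3,v_4,v_5]

so the chain groups are C_0 ≅ Z^6, C_1 ≅ Z^15, C_2 ≅ Z^10.

∂_1: C_1 → C_0 maps an edge to its endpoints' difference, ∂[p,q] = q − p.
As a 6×15 matrix over Z this has rank 5, with invariant factors (1,1,1,1,1).

Boundary ∂_2: C_2 → C_1 acts by ∂[p,q,r] = [q,r] − [p,r] + [p,q]. For instance
  ∂[v_0,v_2,v_3] = [v_2,v_3] − [v_0,v_3] + [v_0,v_2],
  ∂[v_3,v_4,v_5] = [v_4,v_5] − [v_3,v_5] + [v_3,v_4].
This gives a 15×10 integer matrix of rank 10; reducing to Smith normal form yields diagonal entries (1,1,1,1,1,1,1,1,1,2).

Now H_k = ker ∂_k / im ∂_{k+1}, so:

  H_1: rank ker ∂_1 − rank ∂_2 = (15 − 5) − 10 = 0, and ∂_2 has invariant factor 2 > 1, so H_1 ≅ Z/2.

H_1 ≅ Z/2.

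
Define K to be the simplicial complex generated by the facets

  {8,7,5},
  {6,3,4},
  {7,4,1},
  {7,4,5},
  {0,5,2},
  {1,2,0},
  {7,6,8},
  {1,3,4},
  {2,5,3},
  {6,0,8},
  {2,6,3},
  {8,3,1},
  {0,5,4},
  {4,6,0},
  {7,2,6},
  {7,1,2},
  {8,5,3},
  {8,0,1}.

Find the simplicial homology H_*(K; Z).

H_0 = Z,  H_1 = Z^2,  H_2 = Z.

We work with the vertex ordering 0 < 1 < 2 < 3 < 4 < 5 < 6 < 7 < 8. The simplices of K, each written with vertices in increasing order, are:

  0-simplices (9): [0], [1], [2], [3], [4], [5], [6], [7], [8]
  1-simplices (27): (27 of them)
  2-simplices (18): [0,1,2], [0,1,8], [0,2,5], [0,4,5], [0,4,6], [0,6,8], [1,2,7], [1,3,4], [1,3,8], [1,4,7], [2,3,5], [2,3,6], [2,6,7], [3,4,6], [3,5,8], [4,5,7], [5,7,8], [6,7,8]

so the chain groups are C_0 ≅ Z^9, C_1 ≅ Z^27, C_2 ≅ Z^18.

Boundary ∂_1: C_1 → C_0 maps an edge to its endpoints' difference, ∂[p,q] = q − p. For instance
  ∂[0,1] = [1] − [0].
The 9×27 boundary matrix has rank 8 and Smith normal form diag(1,1,1,1,1,1,1,1).

∂_2: C_2 → C_1 acts by ∂[p,q,r] = [q,r] − [p,r] + [p,q]. For instance
  ∂[4,5,7] = [5,7] − [4,7] + [4,5],
  ∂[3,5,8] = [5,8] − [3,8] + [3,5].
The 27×18 boundary matrix has rank 17 and Smith normal form diag(1,1,1,1,1,1,1,1,1,1,1,1,1,1,1,1,1).

Computing H_k = (kernel of ∂_k) / (image of ∂_{k+1}):

  H_0: rank C_0 − rank ∂_1 = 9 − 8 = 1, and the invariant factors of ∂_1 are all 1, so H_0 ≅ Z.
  H_1: rank ker ∂_1 − rank ∂_2 = (27 − 8) − 17 = 2, and the invariant factors of ∂_2 are all 1, so H_1 ≅ Z^2.
  H_2: rank ker ∂_2 − rank ∂_3 = (18 − 17) − 0 = 1, and there is no ∂_3, so H_2 ≅ Z.

As a check, the Euler characteristic is 9 − 27 + 18 = 0, which agrees with 1 − 2 + 1 = 0.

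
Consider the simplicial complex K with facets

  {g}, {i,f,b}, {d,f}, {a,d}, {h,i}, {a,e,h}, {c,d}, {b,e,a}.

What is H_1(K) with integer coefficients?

H_1 ≅ Z^2.

Order the vertices as a < b < c < d < e < f < g < h < i. Listing each simplex with vertices in this order, K has dimension 2 with simplices:

  0-simplices (9): a, b, c, d, e, f, g, h, i
  1-simplices (12): ab, ad, ae, ah, be, bf, bi, cd, df, eh, fi, hi
  2-simplices (3): abe, aeh, bfi

so the chain groups are C_0 ≅ Z^9, C_1 ≅ Z^12, C_2 ≅ Z^3.

Boundary ∂_1: C_1 → C_0 sends each edge [p,q] (with p < q) to q − p. For instance
  ∂ae = e − a.
This gives a 9×12 integer matrix of rank 7; reducing to Smith normal form yields diagonal entries (1,1,1,1,1,1,1).

The boundary map ∂_2: C_2 → C_1 acts by ∂[p,q,r] = [q,r] − [p,r] + [p,q]. For instance
  ∂aeh = eh − ah + ae,
  ∂abe = be − ae + ab.
The resulting 12×3 matrix has rank 3, and its Smith normal form has invariant factors (1,1,1).

Reading off H_k = ker ∂_k / im ∂_{k+1}:

  H_1: rank ker ∂_1 − rank ∂_2 = (12 − 7) − 3 = 2, and the invariant factors of ∂_2 are all 1, so H_1 = Z^2.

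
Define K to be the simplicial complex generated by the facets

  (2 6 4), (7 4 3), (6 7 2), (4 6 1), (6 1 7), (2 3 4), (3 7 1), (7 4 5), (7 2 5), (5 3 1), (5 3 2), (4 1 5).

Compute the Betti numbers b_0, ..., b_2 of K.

b_0 = 1, b_1 = 0, b_2 = 0.

We work with the vertex ordering 1 < 2 < 3 < 4 < 5 < 6 < 7. The simplices of K, each written with vertices in increasing order, are:

  0-simplices (7): [1], [2], [3], [4], [5], [6], [7]
  1-simplices (18): [1,3], [1,4], [1,5], [1,6], [1,7], [2,3], [2,4], [2,5], [2,6], [2,7], [3,4], [3,5], [3,7], [4,5], [4,6], [4,7], [5,7], [6,7]
  2-simplices (12): [1,3,5], [1,3,7], [1,4,5], [1,4,6], [1,6,7], [2,3,4], [2,3,5], [2,4,6], [2,5,7], [2,6,7], [3,4,7], [4,5,7]

giving chain groups C_0 ≅ Z^7, C_1 ≅ Z^18, C_2 ≅ Z^12.

Boundary ∂_1: C_1 → C_0 maps an edge to its endpoints' difference, ∂[p,q] = q − p.
As a 7×18 matrix over Z this has rank 6, with invariant factors (1,1,1,1,1,1).

The boundary map ∂_2: C_2 → C_1 sends each 2-simplex [p,q,r] to [q,r] − [p,r] + [p,q]. For instance
  ∂[3,4,7] = [4,7] − [3,7] + [3,4],
  ∂[1,3,5] = [3,5] − [1,5] + [1,3].
This gives a 18×12 integer matrix of rank 12; reducing to Smith normal form yields diagonal entries (1,1,1,1,1,1,1,1,1,1,1,2).

Now H_k = ker ∂_k / im ∂_{k+1}, so:

  H_0: rank C_0 − rank ∂_1 = 7 − 6 = 1, and the invariant factors of ∂_1 are all 1, so H_0 = Z.
  H_1: rank ker ∂_1 − rank ∂_2 = (18 − 6) − 12 = 0, and ∂_2 has invariant factor 2 > 1, so H_1 = Z/2.
  H_2: rank ker ∂_2 − rank ∂_3 = (12 − 12) − 0 = 0, and there is no ∂_3, so H_2 = 0.

(K is a triangulation of the real projective plane RP^2.)

Hence the Betti numbers are b_0 = 1, b_1 = 0, b_2 = 0.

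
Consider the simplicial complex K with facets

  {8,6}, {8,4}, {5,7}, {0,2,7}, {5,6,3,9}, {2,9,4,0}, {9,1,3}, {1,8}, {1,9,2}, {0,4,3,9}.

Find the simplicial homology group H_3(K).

H_3 = 0.

K has 10 vertices, 23 edges, 14 triangles, 3 3-simplices.
rank ∂_3 = 3, rank ∂_4 = 0 ⇒ b_3 = 3 − 3 − 0 = 0. So H_3 = 0.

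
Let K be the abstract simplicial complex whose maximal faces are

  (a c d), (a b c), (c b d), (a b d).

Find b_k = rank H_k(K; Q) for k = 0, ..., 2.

Order the vertices as a < b < c < d. Listing each simplex with vertices in this order, K has dimension 2 with simplices:

  0-simplices (4): a, b, c, d
  1-simplices (6): ab, ac, ad, bc, bd, cd
  2-simplices (4): abc, abd, acd, bcd

Hence C_0 ≅ Z^4, C_1 ≅ Z^6, C_2 ≅ Z^4.

Boundary ∂_1: C_1 → C_0 maps an edge to its endpoints' difference, ∂[p,q] = q − p.
As a 4×6 matrix over Z this has rank 3, with invariant factors (1,1,1).

∂_2: C_2 → C_1 maps a triangle to the signed sum of its edges. For instance
  ∂abc = bc − ac + ab,
  ∂abd = bd − ad + ab.
As a 6×4 matrix over Z this has rank 3, with invariant factors (1,1,1).

Reading off H_k = ker ∂_k / im ∂_{k+1}:

  H_0: rank C_0 − rank ∂_1 = 4 − 3 = 1, and the invariant factors of ∂_1 are all 1, so H_0 ≅ Z.
  H_1: rank ker ∂_1 − rank ∂_2 = (6 − 3) − 3 = 0, and the invariant factors of ∂_2 are all 1, so H_1 ≅ 0.
  H_2: rank ker ∂_2 − rank ∂_3 = (4 − 3) − 0 = 1, and there is no ∂_3, so H_2 ≅ Z.

(K is a triangulation of the 2-sphere S^2.)

Hence the Betti numbers are b_0 = 1, b_1 = 0, b_2 = 1.

b_0 = 1, b_1 = 0, b_2 = 1.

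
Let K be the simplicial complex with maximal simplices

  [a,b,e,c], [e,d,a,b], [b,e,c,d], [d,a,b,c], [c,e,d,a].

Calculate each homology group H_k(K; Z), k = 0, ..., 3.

We work with the vertex ordering a < b < c < d < e. The simplices of K, each written with vertices in increasing order, are:

  0-simplices (5): a, b, c, d, e
  1-simplices (10): ab, ac, ad, ae, bc, bd, be, cd, ce, de
  2-simplices (10): abc, abd, abe, acd, ace, ade, bcd, bce, bde, cde
  3-simplices (5): abcd, abce, abde, acde, bcde

giving chain groups C_0 ≅ Z^5, C_1 ≅ Z^10, C_2 ≅ Z^10, C_3 ≅ Z^5.

∂_1: C_1 → C_0 sends each edge [p,q] (with p < q) to q − p. For instance
  ∂ce = e − c.
As a 5×10 matrix over Z this has rank 4, with invariant factors (1,1,1,1).

Boundary ∂_2: C_2 → C_1 acts by ∂[p,q,r] = [q,r] − [p,r] + [p,q]. For instance
  ∂acd = cd − ad + ac,
  ∂ade = de − ae + ad.
This gives a 10×10 integer matrix of rank 6; reducing to Smith normal form yields diagonal entries (1,1,1,1,1,1).

The boundary map ∂_3: C_3 → C_2 sends each 3-simplex σ to the alternating sum Σ_i (−1)^i (σ with its i-th vertex removed). For instance
  ∂abce = bce − ace + abe − abc,
  ∂abde = bde − ade + abe − abd.
The resulting 10×5 matrix has rank 4, and its Smith normal form has invariant factors (1,1,1,1).

Reading off H_k = ker ∂_k / im ∂_{k+1}:

  H_0: rank C_0 − rank ∂_1 = 5 − 4 = 1, and the invariant factors of ∂_1 are all 1, so H_0 = Z.
  H_1: rank ker ∂_1 − rank ∂_2 = (10 − 4) − 6 = 0, and the invariant factors of ∂_2 are all 1, so H_1 = 0.
  H_2: rank ker ∂_2 − rank ∂_3 = (10 − 6) − 4 = 0, and the invariant factors of ∂_3 are all 1, so H_2 = 0.
  H_3: rank ker ∂_3 − rank ∂_4 = (5 − 4) − 0 = 1, and there is no ∂_4, so H_3 = Z.

As a check, the Euler characteristic is 5 − 10 + 10 − 5 = 0, which agrees with 1 − 0 + 0 − 1 = 0.
(K is a triangulation of the 3-sphere S^3.)

H_0 = Z,  H_1 = 0,  H_2 = 0,  H_3 = Z.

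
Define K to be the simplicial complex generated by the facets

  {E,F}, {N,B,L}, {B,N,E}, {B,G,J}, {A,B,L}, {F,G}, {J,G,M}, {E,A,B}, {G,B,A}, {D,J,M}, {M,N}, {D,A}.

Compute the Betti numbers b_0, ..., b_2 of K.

Order the vertices as A < B < D < E < F < G < J < L < M < N. Listing each simplex with vertices in this order, K has dimension 2 with simplices:

  0-simplices (10): A, B, D, E, F, G, J, L, M, N
  1-simplices (20): AB, AD, AE, AG, AL, BE, BG, BJ, BL, BN, DJ, DM, EF, EN, FG, GJ, GM, JM, LN, MN
  2-simplices (8): ABE, ABG, ABL, BEN, BGJ, BLN, DJM, GJM

so the chain groups are C_0 ≅ Z^10, C_1 ≅ Z^20, C_2 ≅ Z^8.

The boundary map ∂_1: C_1 → C_0 maps an edge to its endpoints' difference, ∂[p,q] = q − p. For instance
  ∂DM = M − D.
The 10×20 boundary matrix has rank 9 and Smith normal form diag(1,1,1,1,1,1,1,1,1).

∂_2: C_2 → C_1 acts by ∂[p,q,r] = [q,r] − [p,r] + [p,q]. For instance
  ∂GJM = JM − GM + GJ,
  ∂ABG = BG − AG + AB.
The 20×8 boundary matrix has rank 8 and Smith normal form diag(1,1,1,1,1,1,1,1).

Reading off H_k = ker ∂_k / im ∂_{k+1}:

  H_0: rank C_0 − rank ∂_1 = 10 − 9 = 1, and the invariant factors of ∂_1 are all 1, so H_0 ≅ Z.
  H_1: rank ker ∂_1 − rank ∂_2 = (20 − 9) − 8 = 3, and the invariant factors of ∂_2 are all 1, so H_1 ≅ Z^3.
  H_2: rank ker ∂_2 − rank ∂_3 = (8 − 8) − 0 = 0, and there is no ∂_3, so H_2 ≅ 0.

Hence the Betti numbers are b_0 = 1, b_1 = 3, b_2 = 0.

b_0 = 1, b_1 = 3, b_2 = 0.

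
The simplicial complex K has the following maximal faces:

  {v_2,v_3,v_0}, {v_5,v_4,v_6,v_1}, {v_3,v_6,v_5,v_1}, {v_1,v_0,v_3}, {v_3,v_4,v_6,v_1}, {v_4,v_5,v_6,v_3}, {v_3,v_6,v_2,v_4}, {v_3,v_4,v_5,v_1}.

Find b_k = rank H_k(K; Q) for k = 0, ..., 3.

b_0 = 1, b_1 = 0, b_2 = 0, b_3 = 1.

Take the total order v_0 < v_1 < v_2 < v_3 < v_4 < v_5 < v_6 on the vertex set. Then K (dimension 3) consists of the simplices:

  0-simplices (7): [v_0], [v_1], [v_2], [v_3], [v_4], [v_5], [v_6]
  1-simplices (16): (16 of them)
  2-simplices (15): (15 of them)
  3-simplices (6): [v_1,v_3,v_4,v_5], [v_1,v_3,v_4,v_6], [v_1,v_3,v_5,v_6], [v_1,v_4,v_5,v_6], [v_2,v_3,v_4,v_6], [v_3,v_4,v_5,v_6]

Hence C_0 ≅ Z^7, C_1 ≅ Z^16, C_2 ≅ Z^15, C_3 ≅ Z^6.

Boundary ∂_1: C_1 → C_0 sends each edge [p,q] (with p < q) to q − p.
This gives a 7×16 integer matrix of rank 6; reducing to Smith normal form yields diagonal entries (1,1,1,1,1,1).

∂_2: C_2 → C_1 maps a triangle to the signed sum of its edges. For instance
  ∂[v_1,v_3,v_5] = [v_3,v_5] − [v_1,v_5] + [v_1,v_3],
  ∂[v_2,v_3,v_6] = [v_3,v_6] − [v_2,v_6] + [v_2,v_3].
As a 16×15 matrix over Z this has rank 10, with invariant factors (1,1,1,1,1,1,1,1,1,1).

Boundary ∂_3: C_3 → C_2 sends each 3-simplex σ to the alternating sum Σ_i (−1)^i (σ with its i-th vertex removed). For instance
  ∂[v_1,v_3,v_4,v_5] = [v_3,v_4,v_5] − [v_1,v_4,v_5] + [v_1,v_3,v_5] − [v_1,v_3,v_4],
  ∂[v_1,v_4,v_5,v_6] = [v_4,v_5,v_6] − [v_1,v_5,v_6] + [v_1,v_4,v_6] − [v_1,v_4,v_5].
The 15×6 boundary matrix has rank 5 and Smith normal form diag(1,1,1,1,1).

Reading off H_k = ker ∂_k / im ∂_{k+1}:

  H_0: rank C_0 − rank ∂_1 = 7 − 6 = 1, and the invariant factors of ∂_1 are all 1, so H_0 ≅ Z.
  H_1: rank ker ∂_1 − rank ∂_2 = (16 − 6) − 10 = 0, and the invariant factors of ∂_2 are all 1, so H_1 ≅ 0.
  H_2: rank ker ∂_2 − rank ∂_3 = (15 − 10) − 5 = 0, and the invariant factors of ∂_3 are all 1, so H_2 ≅ 0.
  H_3: rank ker ∂_3 − rank ∂_4 = (6 − 5) − 0 = 1, and there is no ∂_4, so H_3 ≅ Z.

As a check, the Euler characteristic is 7 − 16 + 15 − 6 = 0, which agrees with 1 − 0 + 0 − 1 = 0.

Hence the Betti numbers are b_0 = 1, b_1 = 0, b_2 = 0, b_3 = 1.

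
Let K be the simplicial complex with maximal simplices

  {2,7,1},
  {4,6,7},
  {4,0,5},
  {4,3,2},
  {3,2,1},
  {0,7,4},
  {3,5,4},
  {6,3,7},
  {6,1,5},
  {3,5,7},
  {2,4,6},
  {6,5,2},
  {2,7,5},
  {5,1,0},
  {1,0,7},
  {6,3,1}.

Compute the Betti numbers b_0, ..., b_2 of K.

Take the total order 0 < 1 < 2 < 3 < 4 < 5 < 6 < 7 on the vertex set. Then K (dimension 2) consists of the simplices:

  0-simplices (8): [0], [1], [2], [3], [4], [5], [6], [7]
  1-simplices (24): (24 of them)
  2-simplices (16): [0,1,5], [0,1,7], [0,4,5], [0,4,7], [1,2,3], [1,2,7], [1,3,6], [1,5,6], [2,3,4], [2,4,6], [2,5,6], [2,5,7], [3,4,5], [3,5,7], [3,6,7], [4,6,7]

so the chain groups are C_0 ≅ Z^8, C_1 ≅ Z^24, C_2 ≅ Z^16.

Boundary ∂_1: C_1 → C_0 is given by ∂[p,q] = [q] − [p].
This gives a 8×24 integer matrix of rank 7; reducing to Smith normal form yields diagonal entries (1,1,1,1,1,1,1).

∂_2: C_2 → C_1 sends each 2-simplex [p,q,r] to [q,r] − [p,r] + [p,q]. For instance
  ∂[2,5,7] = [5,7] − [2,7] + [2,5],
  ∂[3,6,7] = [6,7] − [3,7] + [3,6].
This gives a 24×16 integer matrix of rank 15; reducing to Smith normal form yields diagonal entries (1,1,1,1,1,1,1,1,1,1,1,1,1,1,1).

Now H_k = ker ∂_k / im ∂_{k+1}, so:

  H_0: rank C_0 − rank ∂_1 = 8 − 7 = 1, and the invariant factors of ∂_1 are all 1, so H_0 = Z.
  H_1: rank ker ∂_1 − rank ∂_2 = (24 − 7) − 15 = 2, and the invariant factors of ∂_2 are all 1, so H_1 = Z^2.
  H_2: rank ker ∂_2 − rank ∂_3 = (16 − 15) − 0 = 1, and there is no ∂_3, so H_2 = Z.

As a check, the Euler characteristic is 8 − 24 + 16 = 0, which agrees with 1 − 2 + 1 = 0.

Hence the Betti numbers are b_0 = 1, b_1 = 2, b_2 = 1.

b_0 = 1, b_1 = 2, b_2 = 1.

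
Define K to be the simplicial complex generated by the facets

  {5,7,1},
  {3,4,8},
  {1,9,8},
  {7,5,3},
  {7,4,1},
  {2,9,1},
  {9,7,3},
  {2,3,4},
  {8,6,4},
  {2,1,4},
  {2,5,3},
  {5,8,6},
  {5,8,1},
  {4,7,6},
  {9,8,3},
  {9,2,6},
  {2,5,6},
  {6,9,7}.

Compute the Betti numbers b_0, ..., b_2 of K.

Take the total order 1 < 2 < 3 < 4 < 5 < 6 < 7 < 8 < 9 on the vertex set. Then K (dimension 2) consists of the simplices:

  0-simplices (9): [1], [2], [3], [4], [5], [6], [7], [8], [9]
  1-simplices (27): (27 of them)
  2-simplices (18): [1,2,4], [1,2,9], [1,4,7], [1,5,7], [1,5,8], [1,8,9], [2,3,4], [2,3,5], [2,5,6], [2,6,9], [3,4,8], [3,5,7], [3,7,9], [3,8,9], [4,6,7], [4,6,8], [5,6,8], [6,7,9]

so the chain groups are C_0 ≅ Z^9, C_1 ≅ Z^27, C_2 ≅ Z^18.

Boundary ∂_1: C_1 → C_0 maps an edge to its endpoints' difference, ∂[p,q] = q − p. For instance
  ∂[2,3] = [3] − [2].
As a 9×27 matrix over Z this has rank 8, with invariant factors (1,1,1,1,1,1,1,1).

Boundary ∂_2: C_2 → C_1 sends each 2-simplex [p,q,r] to [q,r] − [p,r] + [p,q]. For instance
  ∂[1,4,7] = [4,7] − [1,7] + [1,4],
  ∂[2,5,6] = [5,6] − [2,6] + [2,5].
The 27×18 boundary matrix has rank 17 and Smith normal form diag(1,1,1,1,1,1,1,1,1,1,1,1,1,1,1,1,1).

Now H_k = ker ∂_k / im ∂_{k+1}, so:

  H_0: rank C_0 − rank ∂_1 = 9 − 8 = 1, and the invariant factors of ∂_1 are all 1, so H_0 = Z.
  H_1: rank ker ∂_1 − rank ∂_2 = (27 − 8) − 17 = 2, and the invariant factors of ∂_2 are all 1, so H_1 = Z^2.
  H_2: rank ker ∂_2 − rank ∂_3 = (18 − 17) − 0 = 1, and there is no ∂_3, so H_2 = Z.

Hence the Betti numbers are b_0 = 1, b_1 = 2, b_2 = 1.

b_0 = 1, b_1 = 2, b_2 = 1.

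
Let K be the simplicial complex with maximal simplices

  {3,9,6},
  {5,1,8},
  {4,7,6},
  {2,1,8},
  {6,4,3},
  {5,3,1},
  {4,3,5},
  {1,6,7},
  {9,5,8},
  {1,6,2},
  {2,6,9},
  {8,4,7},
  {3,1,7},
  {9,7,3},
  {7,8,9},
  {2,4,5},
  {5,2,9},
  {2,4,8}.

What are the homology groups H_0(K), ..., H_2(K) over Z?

H_0 ≅ Z,  H_1 ≅ Z × Z/2,  H_2 = 0.

We work with the vertex ordering 1 < 2 < 3 < 4 < 5 < 6 < 7 < 8 < 9. The simplices of K, each written with vertices in increasing order, are:

  0-simplices (9): [1], [2], [3], [4], [5], [6], [7], [8], [9]
  1-simplices (27): (27 of them)
  2-simplices (18): [1,2,6], [1,2,8], [1,3,5], [1,3,7], [1,5,8], [1,6,7], [2,4,5], [2,4,8], [2,5,9], [2,6,9], [3,4,5], [3,4,6], [3,6,9], [3,7,9], [4,6,7], [4,7,8], [5,8,9], [7,8,9]

Hence C_0 ≅ Z^9, C_1 ≅ Z^27, C_2 ≅ Z^18.

The boundary map ∂_1: C_1 → C_0 is given by ∂[p,q] = [q] − [p]. For instance
  ∂[3,4] = [4] − [3].
The 9×27 boundary matrix has rank 8 and Smith normal form diag(1,1,1,1,1,1,1,1).

∂_2: C_2 → C_1 sends each 2-simplex [p,q,r] to [q,r] − [p,r] + [p,q]. For instance
  ∂[1,6,7] = [6,7] − [1,7] + [1,6],
  ∂[3,7,9] = [7,9] − [3,9] + [3,7].
As a 27×18 matrix over Z this has rank 18, with invariant factors (1,1,1,1,1,1,1,1,1,1,1,1,1,1,1,1,1,2).

Computing H_k = (kernel of ∂_k) / (image of ∂_{k+1}):

  H_0: rank C_0 − rank ∂_1 = 9 − 8 = 1, and the invariant factors of ∂_1 are all 1, so H_0 = Z.
  H_1: rank ker ∂_1 − rank ∂_2 = (27 − 8) − 18 = 1, and ∂_2 has invariant factor 2 > 1, so H_1 = Z × Z/2.
  H_2: rank ker ∂_2 − rank ∂_3 = (18 − 18) − 0 = 0, and there is no ∂_3, so H_2 = 0.

As a check, the Euler characteristic is 9 − 27 + 18 = 0, which agrees with 1 − 1 + 0 = 0.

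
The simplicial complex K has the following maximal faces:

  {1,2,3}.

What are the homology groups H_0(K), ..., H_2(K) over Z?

K has 3 vertices, 3 edges, 1 triangle.
rank ∂_0 = 0, rank ∂_1 = 2 ⇒ b_0 = 3 − 0 − 2 = 1; all invariant factors of ∂_1 are 1 so no torsion. So H_0 ≅ Z.
rank ∂_1 = 2, rank ∂_2 = 1 ⇒ b_1 = 3 − 2 − 1 = 0; all invariant factors of ∂_2 are 1 so no torsion. So H_1 ≅ 0.
rank ∂_2 = 1, rank ∂_3 = 0 ⇒ b_2 = 1 − 1 − 0 = 0. So H_2 ≅ 0.

H_0 ≅ Z,  H_1 = 0,  H_2 = 0.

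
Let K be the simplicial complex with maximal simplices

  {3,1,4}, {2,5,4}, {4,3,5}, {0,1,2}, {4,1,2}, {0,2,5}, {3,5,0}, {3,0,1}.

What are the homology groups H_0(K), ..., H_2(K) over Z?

H_0 ≅ Z,  H_1 = 0,  H_2 ≅ Z.

Order the vertices as 0 < 1 < 2 < 3 < 4 < 5. Listing each simplex with vertices in this order, K has dimension 2 with simplices:

  0-simplices (6): [0], [1], [2], [3], [4], [5]
  1-simplices (12): [0,1], [0,2], [0,3], [0,5], [1,2], [1,3], [1,4], [2,4], [2,5], [3,4], [3,5], [4,5]
  2-simplices (8): [0,1,2], [0,1,3], [0,2,5], [0,3,5], [1,2,4], [1,3,4], [2,4,5], [3,4,5]

so the chain groups are C_0 ≅ Z^6, C_1 ≅ Z^12, C_2 ≅ Z^8.

The boundary map ∂_1: C_1 → C_0 maps an edge to its endpoints' difference, ∂[p,q] = q − p. For instance
  ∂[0,3] = [3] − [0].
This gives a 6×12 integer matrix of rank 5; reducing to Smith normal form yields diagonal entries (1,1,1,1,1).

∂_2: C_2 → C_1 sends each 2-simplex [p,q,r] to [q,r] − [p,r] + [p,q]. For instance
  ∂[0,3,5] = [3,5] − [0,5] + [0,3],
  ∂[1,3,4] = [3,4] − [1,4] + [1,3].
The 12×8 boundary matrix has rank 7 and Smith normal form diag(1,1,1,1,1,1,1).

Reading off H_k = ker ∂_k / im ∂_{k+1}:

  H_0: rank C_0 − rank ∂_1 = 6 − 5 = 1, and the invariant factors of ∂_1 are all 1, so H_0 = Z.
  H_1: rank ker ∂_1 − rank ∂_2 = (12 − 5) − 7 = 0, and the invariant factors of ∂_2 are all 1, so H_1 = 0.
  H_2: rank ker ∂_2 − rank ∂_3 = (8 − 7) − 0 = 1, and there is no ∂_3, so H_2 = Z.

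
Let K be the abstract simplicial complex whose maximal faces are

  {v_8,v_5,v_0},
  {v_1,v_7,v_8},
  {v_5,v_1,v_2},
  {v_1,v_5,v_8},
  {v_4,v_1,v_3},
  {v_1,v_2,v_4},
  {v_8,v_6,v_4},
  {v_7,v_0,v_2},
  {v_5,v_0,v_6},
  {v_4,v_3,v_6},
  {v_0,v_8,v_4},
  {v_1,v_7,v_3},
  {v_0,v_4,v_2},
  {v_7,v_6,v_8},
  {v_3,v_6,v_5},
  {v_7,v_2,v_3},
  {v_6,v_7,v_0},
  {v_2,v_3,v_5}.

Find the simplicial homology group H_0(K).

K has 9 vertices, 27 edges, 18 triangles.
rank ∂_0 = 0, rank ∂_1 = 8 ⇒ b_0 = 9 − 0 − 8 = 1; all invariant factors of ∂_1 are 1 so no torsion. So H_0 = Z.

H_0 = Z.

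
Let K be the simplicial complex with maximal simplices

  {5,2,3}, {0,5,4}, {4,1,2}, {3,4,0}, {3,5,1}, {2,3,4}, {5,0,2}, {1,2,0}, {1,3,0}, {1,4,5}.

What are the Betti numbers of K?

b_0 = 1, b_1 = 0, b_2 = 0.

Fix the vertex order 0 < 1 < 2 < 3 < 4 < 5 and write every simplex with vertices in increasing order. Then dim K = 2 and the simplices of K are:

  0-simplices (6): [0], [1], [2], [3], [4], [5]
  1-simplices (15): [0,1], [0,2], [0,3], [0,4], [0,5], [1,2], [1,3], [1,4], [1,5], [2,3], [2,4], [2,5], [3,4], [3,5], [4,5]
  2-simplices (10): [0,1,2], [0,1,3], [0,2,5], [0,3,4], [0,4,5], [1,2,4], [1,3,5], [1,4,5], [2,3,4], [2,3,5]

giving chain groups C_0 ≅ Z^6, C_1 ≅ Z^15, C_2 ≅ Z^10.

Boundary ∂_1: C_1 → C_0 is given by ∂[p,q] = [q] − [p].
As a 6×15 matrix over Z this has rank 5, with invariant factors (1,1,1,1,1).

∂_2: C_2 → C_1 sends each 2-simplex [p,q,r] to [q,r] − [p,r] + [p,q]. For instance
  ∂[0,1,3] = [1,3] − [0,3] + [0,1],
  ∂[0,4,5] = [4,5] − [0,5] + [0,4].
This gives a 15×10 integer matrix of rank 10; reducing to Smith normal form yields diagonal entries (1,1,1,1,1,1,1,1,1,2).

From H_k ≅ ker(∂_k) / im(∂_{k+1}) we obtain:

  H_0: rank C_0 − rank ∂_1 = 6 − 5 = 1, and the invariant factors of ∂_1 are all 1, so H_0 ≅ Z.
  H_1: rank ker ∂_1 − rank ∂_2 = (15 − 5) − 10 = 0, and ∂_2 has invariant factor 2 > 1, so H_1 ≅ Z_2.
  H_2: rank ker ∂_2 − rank ∂_3 = (10 − 10) − 0 = 0, and there is no ∂_3, so H_2 ≅ 0.

Hence the Betti numbers are b_0 = 1, b_1 = 0, b_2 = 0.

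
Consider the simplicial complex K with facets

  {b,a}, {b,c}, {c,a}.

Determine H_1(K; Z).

H_1 = Z.

We work with the vertex ordering a < b < c. The simplices of K, each written with vertices in increasing order, are:

  0-simplices (3): a, b, c
  1-simplices (3): ab, ac, bc

so the chain groups are C_0 ≅ Z^3, C_1 ≅ Z^3.

Boundary ∂_1: C_1 → C_0 maps an edge to its endpoints' difference, ∂[p,q] = q − p. For instance
  ∂ac = c − a.
The resulting 3×3 matrix has rank 2, and its Smith normal form has invariant factors (1,1).

From H_k ≅ ker(∂_k) / im(∂_{k+1}) we obtain:

  H_1: rank ker ∂_1 − rank ∂_2 = (3 − 2) − 0 = 1, and there is no ∂_2, so H_1 = Z.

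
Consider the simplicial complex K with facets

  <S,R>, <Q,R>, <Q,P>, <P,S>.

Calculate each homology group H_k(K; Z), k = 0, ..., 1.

H_0 ≅ Z,  H_1 ≅ Z.

K has 4 vertices, 4 edges.
rank ∂_0 = 0, rank ∂_1 = 3 ⇒ b_0 = 4 − 0 − 3 = 1; all invariant factors of ∂_1 are 1 so no torsion. So H_0 = Z.
rank ∂_1 = 3, rank ∂_2 = 0 ⇒ b_1 = 4 − 3 − 0 = 1. So H_1 = Z.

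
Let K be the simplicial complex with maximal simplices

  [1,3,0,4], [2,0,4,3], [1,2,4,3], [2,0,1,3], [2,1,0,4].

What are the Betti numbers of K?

We work with the vertex ordering 0 < 1 < 2 < 3 < 4. The simplices of K, each written with vertices in increasing order, are:

  0-simplices (5): [0], [1], [2], [3], [4]
  1-simplices (10): [0,1], [0,2], [0,3], [0,4], [1,2], [1,3], [1,4], [2,3], [2,4], [3,4]
  2-simplices (10): [0,1,2], [0,1,3], [0,1,4], [0,2,3], [0,2,4], [0,3,4], [1,2,3], [1,2,4], [1,3,4], [2,3,4]
  3-simplices (5): [0,1,2,3], [0,1,2,4], [0,1,3,4], [0,2,3,4], [1,2,3,4]

Hence C_0 ≅ Z^5, C_1 ≅ Z^10, C_2 ≅ Z^10, C_3 ≅ Z^5.

Boundary ∂_1: C_1 → C_0 maps an edge to its endpoints' difference, ∂[p,q] = q − p. For instance
  ∂[0,2] = [2] − [0].
This gives a 5×10 integer matrix of rank 4; reducing to Smith normal form yields diagonal entries (1,1,1,1).

The boundary map ∂_2: C_2 → C_1 maps a triangle to the signed sum of its edges. For instance
  ∂[2,3,4] = [3,4] − [2,4] + [2,3],
  ∂[1,2,3] = [2,3] − [1,3] + [1,2].
The resulting 10×10 matrix has rank 6, and its Smith normal form has invariant factors (1,1,1,1,1,1).

The boundary map ∂_3: C_3 → C_2 sends each 3-simplex σ to the alternating sum Σ_i (−1)^i (σ with its i-th vertex removed). For instance
  ∂[0,1,2,4] = [1,2,4] − [0,2,4] + [0,1,4] − [0,1,2],
  ∂[0,2,3,4] = [2,3,4] − [0,3,4] + [0,2,4] − [0,2,3].
This gives a 10×5 integer matrix of rank 4; reducing to Smith normal form yields diagonal entries (1,1,1,1).

From H_k ≅ ker(∂_k) / im(∂_{k+1}) we obtain:

  H_0: rank C_0 − rank ∂_1 = 5 − 4 = 1, and the invariant factors of ∂_1 are all 1, so H_0 ≅ Z.
  H_1: rank ker ∂_1 − rank ∂_2 = (10 − 4) − 6 = 0, and the invariant factors of ∂_2 are all 1, so H_1 ≅ 0.
  H_2: rank ker ∂_2 − rank ∂_3 = (10 − 6) − 4 = 0, and the invariant factors of ∂_3 are all 1, so H_2 ≅ 0.
  H_3: rank ker ∂_3 − rank ∂_4 = (5 − 4) − 0 = 1, and there is no ∂_4, so H_3 ≅ Z.

(K is a triangulation of the 3-sphere S^3.)

Hence the Betti numbers are b_0 = 1, b_1 = 0, b_2 = 0, b_3 = 1.

b_0 = 1, b_1 = 0, b_2 = 0, b_3 = 1.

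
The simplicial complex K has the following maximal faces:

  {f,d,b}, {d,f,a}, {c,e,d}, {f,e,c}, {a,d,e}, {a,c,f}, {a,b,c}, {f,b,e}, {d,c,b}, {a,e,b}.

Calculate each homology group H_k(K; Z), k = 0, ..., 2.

Order the vertices as a < b < c < d < e < f. Listing each simplex with vertices in this order, K has dimension 2 with simplices:

  0-simplices (6): a, b, c, d, e, f
  1-simplices (15): ab, ac, ad, ae, af, bc, bd, be, bf, cd, ce, cf, de, df, ef
  2-simplices (10): abc, abe, acf, ade, adf, bcd, bdf, bef, cde, cef

Hence C_0 ≅ Z^6, C_1 ≅ Z^15, C_2 ≅ Z^10.

∂_1: C_1 → C_0 maps an edge to its endpoints' difference, ∂[p,q] = q − p. For instance
  ∂ad = d − a.
The resulting 6×15 matrix has rank 5, and its Smith normal form has invariant factors (1,1,1,1,1).

The boundary map ∂_2: C_2 → C_1 sends each 2-simplex [p,q,r] to [q,r] − [p,r] + [p,q]. For instance
  ∂adf = df − af + ad,
  ∂abc = bc − ac + ab.
This gives a 15×10 integer matrix of rank 10; reducing to Smith normal form yields diagonal entries (1,1,1,1,1,1,1,1,1,2).

Reading off H_k = ker ∂_k / im ∂_{k+1}:

  H_0: rank C_0 − rank ∂_1 = 6 − 5 = 1, and the invariant factors of ∂_1 are all 1, so H_0 ≅ Z.
  H_1: rank ker ∂_1 − rank ∂_2 = (15 − 5) − 10 = 0, and ∂_2 has invariant factor 2 > 1, so H_1 ≅ Z/2Z.
  H_2: rank ker ∂_2 − rank ∂_3 = (10 − 10) − 0 = 0, and there is no ∂_3, so H_2 ≅ 0.

H_0 ≅ Z,  H_1 ≅ Z/2Z,  H_2 = 0.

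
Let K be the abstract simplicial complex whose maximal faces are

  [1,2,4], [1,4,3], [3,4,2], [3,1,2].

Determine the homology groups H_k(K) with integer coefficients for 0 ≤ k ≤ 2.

Fix the vertex order 1 < 2 < 3 < 4 and write every simplex with vertices in increasing order. Then dim K = 2 and the simplices of K are:

  0-simplices (4): [1], [2], [3], [4]
  1-simplices (6): [1,2], [1,3], [1,4], [2,3], [2,4], [3,4]
  2-simplices (4): [1,2,3], [1,2,4], [1,3,4], [2,3,4]

so the chain groups are C_0 ≅ Z^4, C_1 ≅ Z^6, C_2 ≅ Z^4.

∂_1: C_1 → C_0 maps an edge to its endpoints' difference, ∂[p,q] = q − p. For instance
  ∂[2,3] = [3] − [2].
The 4×6 boundary matrix has rank 3 and Smith normal form diag(1,1,1).

The boundary map ∂_2: C_2 → C_1 maps a triangle to the signed sum of its edges. For instance
  ∂[1,2,4] = [2,4] − [1,4] + [1,2],
  ∂[1,3,4] = [3,4] − [1,4] + [1,3].
This gives a 6×4 integer matrix of rank 3; reducing to Smith normal form yields diagonal entries (1,1,1).

From H_k ≅ ker(∂_k) / im(∂_{k+1}) we obtain:

  H_0: rank C_0 − rank ∂_1 = 4 − 3 = 1, and the invariant factors of ∂_1 are all 1, so H_0 = Z.
  H_1: rank ker ∂_1 − rank ∂_2 = (6 − 3) − 3 = 0, and the invariant factors of ∂_2 are all 1, so H_1 = 0.
  H_2: rank ker ∂_2 − rank ∂_3 = (4 − 3) − 0 = 1, and there is no ∂_3, so H_2 = Z.

(K is a triangulation of the 2-sphere S^2.)

H_0 ≅ Z,  H_1 = 0,  H_2 ≅ Z.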